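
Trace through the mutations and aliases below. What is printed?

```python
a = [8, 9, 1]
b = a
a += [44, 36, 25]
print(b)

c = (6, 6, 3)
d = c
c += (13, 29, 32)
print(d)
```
[8, 9, 1, 44, 36, 25]
(6, 6, 3)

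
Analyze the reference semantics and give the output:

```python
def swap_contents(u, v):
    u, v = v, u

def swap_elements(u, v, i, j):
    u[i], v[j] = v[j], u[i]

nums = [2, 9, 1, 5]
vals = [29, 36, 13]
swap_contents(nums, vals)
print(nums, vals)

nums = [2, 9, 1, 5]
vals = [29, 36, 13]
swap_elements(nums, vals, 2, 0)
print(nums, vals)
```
[2, 9, 1, 5] [29, 36, 13]
[2, 9, 29, 5] [1, 36, 13]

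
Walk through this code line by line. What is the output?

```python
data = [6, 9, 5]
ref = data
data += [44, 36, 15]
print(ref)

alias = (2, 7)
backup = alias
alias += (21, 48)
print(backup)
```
[6, 9, 5, 44, 36, 15]
(2, 7)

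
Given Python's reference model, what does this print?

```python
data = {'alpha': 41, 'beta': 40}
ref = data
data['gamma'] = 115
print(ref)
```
{'alpha': 41, 'beta': 40, 'gamma': 115}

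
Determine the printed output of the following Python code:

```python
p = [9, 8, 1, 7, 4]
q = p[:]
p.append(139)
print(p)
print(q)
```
[9, 8, 1, 7, 4, 139]
[9, 8, 1, 7, 4]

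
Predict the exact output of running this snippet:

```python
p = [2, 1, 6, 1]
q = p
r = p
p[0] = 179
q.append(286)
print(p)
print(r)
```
[179, 1, 6, 1, 286]
[179, 1, 6, 1, 286]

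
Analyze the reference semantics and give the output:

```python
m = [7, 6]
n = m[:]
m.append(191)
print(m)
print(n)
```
[7, 6, 191]
[7, 6]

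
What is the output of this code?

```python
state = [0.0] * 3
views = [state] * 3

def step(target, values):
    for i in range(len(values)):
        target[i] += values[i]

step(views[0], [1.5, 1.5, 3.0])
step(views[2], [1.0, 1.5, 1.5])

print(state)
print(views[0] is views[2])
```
[2.5, 3.0, 4.5]
True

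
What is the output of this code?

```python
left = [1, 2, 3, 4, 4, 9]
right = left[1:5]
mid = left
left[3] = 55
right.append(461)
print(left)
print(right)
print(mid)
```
[1, 2, 3, 55, 4, 9]
[2, 3, 4, 4, 461]
[1, 2, 3, 55, 4, 9]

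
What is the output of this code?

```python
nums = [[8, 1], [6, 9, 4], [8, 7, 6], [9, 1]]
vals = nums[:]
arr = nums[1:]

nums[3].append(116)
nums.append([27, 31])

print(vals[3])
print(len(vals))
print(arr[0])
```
[9, 1, 116]
4
[6, 9, 4]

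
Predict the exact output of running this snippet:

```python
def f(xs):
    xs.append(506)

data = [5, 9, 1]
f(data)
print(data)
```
[5, 9, 1, 506]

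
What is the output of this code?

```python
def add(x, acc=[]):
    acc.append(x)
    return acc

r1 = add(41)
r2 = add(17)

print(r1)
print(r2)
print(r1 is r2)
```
[41, 17]
[41, 17]
True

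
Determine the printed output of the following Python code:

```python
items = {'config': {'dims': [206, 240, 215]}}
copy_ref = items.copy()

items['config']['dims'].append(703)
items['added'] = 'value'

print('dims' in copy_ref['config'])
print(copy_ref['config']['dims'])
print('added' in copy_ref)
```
True
[206, 240, 215, 703]
False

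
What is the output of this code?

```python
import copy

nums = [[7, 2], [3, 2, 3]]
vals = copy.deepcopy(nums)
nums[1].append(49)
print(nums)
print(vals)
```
[[7, 2], [3, 2, 3, 49]]
[[7, 2], [3, 2, 3]]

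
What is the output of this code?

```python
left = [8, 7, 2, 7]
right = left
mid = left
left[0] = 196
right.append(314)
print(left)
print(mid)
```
[196, 7, 2, 7, 314]
[196, 7, 2, 7, 314]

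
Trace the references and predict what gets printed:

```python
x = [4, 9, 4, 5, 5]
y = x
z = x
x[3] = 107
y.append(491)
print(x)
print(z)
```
[4, 9, 4, 107, 5, 491]
[4, 9, 4, 107, 5, 491]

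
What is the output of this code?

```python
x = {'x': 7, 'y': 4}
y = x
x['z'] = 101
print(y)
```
{'x': 7, 'y': 4, 'z': 101}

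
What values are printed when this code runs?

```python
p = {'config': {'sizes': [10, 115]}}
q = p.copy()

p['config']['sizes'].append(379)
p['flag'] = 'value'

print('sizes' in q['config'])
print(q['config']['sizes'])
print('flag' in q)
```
True
[10, 115, 379]
False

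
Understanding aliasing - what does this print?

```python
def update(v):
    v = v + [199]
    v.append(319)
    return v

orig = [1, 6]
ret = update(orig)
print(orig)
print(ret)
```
[1, 6]
[1, 6, 199, 319]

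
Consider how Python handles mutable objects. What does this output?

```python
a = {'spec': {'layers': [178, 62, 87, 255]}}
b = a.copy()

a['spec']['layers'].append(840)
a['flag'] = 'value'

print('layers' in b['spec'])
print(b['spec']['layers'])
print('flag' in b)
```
True
[178, 62, 87, 255, 840]
False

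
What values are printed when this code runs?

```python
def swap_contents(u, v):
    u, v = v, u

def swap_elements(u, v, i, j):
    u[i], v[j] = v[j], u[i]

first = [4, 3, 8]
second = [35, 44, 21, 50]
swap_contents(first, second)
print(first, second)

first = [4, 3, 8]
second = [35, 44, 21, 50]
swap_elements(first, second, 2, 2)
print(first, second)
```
[4, 3, 8] [35, 44, 21, 50]
[4, 3, 21] [35, 44, 8, 50]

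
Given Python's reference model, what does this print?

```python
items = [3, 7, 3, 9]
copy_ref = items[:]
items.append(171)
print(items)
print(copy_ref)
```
[3, 7, 3, 9, 171]
[3, 7, 3, 9]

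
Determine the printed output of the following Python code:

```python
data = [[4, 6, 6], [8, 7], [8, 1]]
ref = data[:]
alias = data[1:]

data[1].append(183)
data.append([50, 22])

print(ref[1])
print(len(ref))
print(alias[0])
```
[8, 7, 183]
3
[8, 7, 183]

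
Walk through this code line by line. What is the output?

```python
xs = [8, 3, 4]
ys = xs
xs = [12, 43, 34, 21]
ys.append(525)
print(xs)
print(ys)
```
[12, 43, 34, 21]
[8, 3, 4, 525]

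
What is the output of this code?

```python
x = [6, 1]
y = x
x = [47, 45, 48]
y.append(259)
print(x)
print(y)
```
[47, 45, 48]
[6, 1, 259]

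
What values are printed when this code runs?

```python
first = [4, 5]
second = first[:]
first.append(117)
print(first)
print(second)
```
[4, 5, 117]
[4, 5]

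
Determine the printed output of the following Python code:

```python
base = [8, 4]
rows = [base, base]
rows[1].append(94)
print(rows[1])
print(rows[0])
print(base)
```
[8, 4, 94]
[8, 4, 94]
[8, 4, 94]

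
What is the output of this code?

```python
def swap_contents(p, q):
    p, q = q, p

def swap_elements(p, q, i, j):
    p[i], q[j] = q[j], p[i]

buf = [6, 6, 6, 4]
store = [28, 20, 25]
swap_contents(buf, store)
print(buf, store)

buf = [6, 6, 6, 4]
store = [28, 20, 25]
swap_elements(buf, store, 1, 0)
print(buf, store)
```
[6, 6, 6, 4] [28, 20, 25]
[6, 28, 6, 4] [6, 20, 25]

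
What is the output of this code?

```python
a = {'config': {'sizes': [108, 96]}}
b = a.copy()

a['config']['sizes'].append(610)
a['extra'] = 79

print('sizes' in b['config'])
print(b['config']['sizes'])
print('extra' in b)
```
True
[108, 96, 610]
False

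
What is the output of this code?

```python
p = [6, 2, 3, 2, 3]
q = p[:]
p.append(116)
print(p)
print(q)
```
[6, 2, 3, 2, 3, 116]
[6, 2, 3, 2, 3]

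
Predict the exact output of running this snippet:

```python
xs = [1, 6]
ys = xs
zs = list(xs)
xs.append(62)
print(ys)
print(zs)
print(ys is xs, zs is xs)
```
[1, 6, 62]
[1, 6]
True False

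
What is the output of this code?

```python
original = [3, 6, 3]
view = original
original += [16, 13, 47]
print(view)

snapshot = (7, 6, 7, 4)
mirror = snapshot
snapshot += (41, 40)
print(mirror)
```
[3, 6, 3, 16, 13, 47]
(7, 6, 7, 4)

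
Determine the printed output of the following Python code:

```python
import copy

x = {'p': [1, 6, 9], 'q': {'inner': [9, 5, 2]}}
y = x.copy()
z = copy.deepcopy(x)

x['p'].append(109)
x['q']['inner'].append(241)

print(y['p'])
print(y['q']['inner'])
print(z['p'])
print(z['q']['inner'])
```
[1, 6, 9, 109]
[9, 5, 2, 241]
[1, 6, 9]
[9, 5, 2]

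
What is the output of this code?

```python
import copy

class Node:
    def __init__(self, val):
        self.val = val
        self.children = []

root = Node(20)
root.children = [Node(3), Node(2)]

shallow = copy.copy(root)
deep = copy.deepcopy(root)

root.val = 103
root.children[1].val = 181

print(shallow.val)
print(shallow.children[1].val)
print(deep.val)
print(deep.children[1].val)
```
20
181
20
2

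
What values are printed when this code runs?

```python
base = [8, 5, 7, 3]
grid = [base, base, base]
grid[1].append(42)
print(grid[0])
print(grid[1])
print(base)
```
[8, 5, 7, 3, 42]
[8, 5, 7, 3, 42]
[8, 5, 7, 3, 42]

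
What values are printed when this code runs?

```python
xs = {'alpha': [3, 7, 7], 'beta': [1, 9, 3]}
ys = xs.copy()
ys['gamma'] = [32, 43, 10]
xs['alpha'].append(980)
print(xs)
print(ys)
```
{'alpha': [3, 7, 7, 980], 'beta': [1, 9, 3]}
{'alpha': [3, 7, 7, 980], 'beta': [1, 9, 3], 'gamma': [32, 43, 10]}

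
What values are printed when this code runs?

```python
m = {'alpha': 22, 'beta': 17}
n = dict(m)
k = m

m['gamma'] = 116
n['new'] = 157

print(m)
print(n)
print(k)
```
{'alpha': 22, 'beta': 17, 'gamma': 116}
{'alpha': 22, 'beta': 17, 'new': 157}
{'alpha': 22, 'beta': 17, 'gamma': 116}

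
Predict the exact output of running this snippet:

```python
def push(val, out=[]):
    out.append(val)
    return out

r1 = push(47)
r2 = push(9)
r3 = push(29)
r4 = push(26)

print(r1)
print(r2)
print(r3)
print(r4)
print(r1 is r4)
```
[47, 9, 29, 26]
[47, 9, 29, 26]
[47, 9, 29, 26]
[47, 9, 29, 26]
True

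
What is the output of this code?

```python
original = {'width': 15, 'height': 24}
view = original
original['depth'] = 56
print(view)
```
{'width': 15, 'height': 24, 'depth': 56}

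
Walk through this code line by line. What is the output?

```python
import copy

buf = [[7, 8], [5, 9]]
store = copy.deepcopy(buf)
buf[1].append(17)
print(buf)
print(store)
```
[[7, 8], [5, 9, 17]]
[[7, 8], [5, 9]]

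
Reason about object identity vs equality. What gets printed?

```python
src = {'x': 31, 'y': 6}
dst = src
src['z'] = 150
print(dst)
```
{'x': 31, 'y': 6, 'z': 150}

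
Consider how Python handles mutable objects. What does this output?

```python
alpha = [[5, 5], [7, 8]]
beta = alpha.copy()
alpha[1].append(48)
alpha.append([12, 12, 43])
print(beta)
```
[[5, 5], [7, 8, 48]]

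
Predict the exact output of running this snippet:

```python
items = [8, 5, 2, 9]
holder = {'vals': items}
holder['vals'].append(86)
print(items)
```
[8, 5, 2, 9, 86]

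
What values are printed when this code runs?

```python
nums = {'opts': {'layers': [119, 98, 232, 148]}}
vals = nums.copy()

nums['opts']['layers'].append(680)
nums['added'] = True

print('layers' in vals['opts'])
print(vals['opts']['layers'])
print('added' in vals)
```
True
[119, 98, 232, 148, 680]
False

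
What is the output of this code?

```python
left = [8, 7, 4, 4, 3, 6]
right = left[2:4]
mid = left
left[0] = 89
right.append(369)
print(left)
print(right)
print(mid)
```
[89, 7, 4, 4, 3, 6]
[4, 4, 369]
[89, 7, 4, 4, 3, 6]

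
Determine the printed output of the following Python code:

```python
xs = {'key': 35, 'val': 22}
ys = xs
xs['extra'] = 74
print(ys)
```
{'key': 35, 'val': 22, 'extra': 74}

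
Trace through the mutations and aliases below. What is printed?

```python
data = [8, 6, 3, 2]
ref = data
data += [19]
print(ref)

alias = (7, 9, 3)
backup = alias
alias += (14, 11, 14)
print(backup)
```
[8, 6, 3, 2, 19]
(7, 9, 3)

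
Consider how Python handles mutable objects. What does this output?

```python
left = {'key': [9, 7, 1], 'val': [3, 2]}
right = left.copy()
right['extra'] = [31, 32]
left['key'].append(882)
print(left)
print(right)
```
{'key': [9, 7, 1, 882], 'val': [3, 2]}
{'key': [9, 7, 1, 882], 'val': [3, 2], 'extra': [31, 32]}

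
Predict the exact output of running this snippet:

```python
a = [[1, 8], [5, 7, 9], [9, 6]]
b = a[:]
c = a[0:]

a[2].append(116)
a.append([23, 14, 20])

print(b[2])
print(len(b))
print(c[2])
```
[9, 6, 116]
3
[9, 6, 116]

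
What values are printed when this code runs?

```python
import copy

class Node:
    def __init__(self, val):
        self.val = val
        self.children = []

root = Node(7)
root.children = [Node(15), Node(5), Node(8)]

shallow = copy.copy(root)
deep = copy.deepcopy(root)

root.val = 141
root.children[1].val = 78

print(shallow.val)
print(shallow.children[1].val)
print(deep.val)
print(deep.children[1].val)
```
7
78
7
5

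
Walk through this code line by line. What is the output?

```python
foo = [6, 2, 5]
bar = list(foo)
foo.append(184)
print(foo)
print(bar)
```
[6, 2, 5, 184]
[6, 2, 5]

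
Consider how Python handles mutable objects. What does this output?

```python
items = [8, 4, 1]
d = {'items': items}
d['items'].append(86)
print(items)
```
[8, 4, 1, 86]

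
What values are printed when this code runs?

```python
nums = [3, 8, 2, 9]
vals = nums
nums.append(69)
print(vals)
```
[3, 8, 2, 9, 69]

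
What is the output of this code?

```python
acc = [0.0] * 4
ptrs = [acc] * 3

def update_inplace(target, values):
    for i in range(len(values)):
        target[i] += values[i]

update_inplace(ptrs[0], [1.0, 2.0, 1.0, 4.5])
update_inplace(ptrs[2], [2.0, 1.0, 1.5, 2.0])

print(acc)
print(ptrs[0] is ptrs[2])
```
[3.0, 3.0, 2.5, 6.5]
True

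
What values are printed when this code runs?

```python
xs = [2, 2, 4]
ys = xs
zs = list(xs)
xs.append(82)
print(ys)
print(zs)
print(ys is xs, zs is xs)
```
[2, 2, 4, 82]
[2, 2, 4]
True False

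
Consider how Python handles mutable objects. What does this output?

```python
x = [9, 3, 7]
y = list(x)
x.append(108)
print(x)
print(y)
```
[9, 3, 7, 108]
[9, 3, 7]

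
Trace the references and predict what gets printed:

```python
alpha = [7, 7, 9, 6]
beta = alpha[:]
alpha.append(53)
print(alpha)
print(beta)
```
[7, 7, 9, 6, 53]
[7, 7, 9, 6]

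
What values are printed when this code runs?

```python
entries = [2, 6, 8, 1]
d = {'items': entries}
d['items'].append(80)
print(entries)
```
[2, 6, 8, 1, 80]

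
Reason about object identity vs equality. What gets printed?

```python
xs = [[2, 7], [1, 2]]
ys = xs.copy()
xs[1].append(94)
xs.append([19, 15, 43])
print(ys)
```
[[2, 7], [1, 2, 94]]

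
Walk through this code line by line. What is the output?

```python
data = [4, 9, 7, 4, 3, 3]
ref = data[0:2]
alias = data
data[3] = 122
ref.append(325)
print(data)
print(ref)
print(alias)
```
[4, 9, 7, 122, 3, 3]
[4, 9, 325]
[4, 9, 7, 122, 3, 3]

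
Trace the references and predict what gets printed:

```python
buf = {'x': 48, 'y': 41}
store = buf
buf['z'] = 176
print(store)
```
{'x': 48, 'y': 41, 'z': 176}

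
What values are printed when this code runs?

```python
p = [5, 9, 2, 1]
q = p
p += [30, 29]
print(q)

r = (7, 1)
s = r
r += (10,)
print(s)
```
[5, 9, 2, 1, 30, 29]
(7, 1)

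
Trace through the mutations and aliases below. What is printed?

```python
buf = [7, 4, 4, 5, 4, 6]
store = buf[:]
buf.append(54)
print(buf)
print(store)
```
[7, 4, 4, 5, 4, 6, 54]
[7, 4, 4, 5, 4, 6]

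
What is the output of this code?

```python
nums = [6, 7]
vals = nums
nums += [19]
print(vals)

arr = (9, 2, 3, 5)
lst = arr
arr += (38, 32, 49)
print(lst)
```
[6, 7, 19]
(9, 2, 3, 5)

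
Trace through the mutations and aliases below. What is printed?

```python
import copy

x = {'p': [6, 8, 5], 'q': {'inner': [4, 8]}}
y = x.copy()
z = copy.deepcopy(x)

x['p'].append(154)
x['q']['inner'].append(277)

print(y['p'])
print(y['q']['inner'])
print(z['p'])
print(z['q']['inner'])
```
[6, 8, 5, 154]
[4, 8, 277]
[6, 8, 5]
[4, 8]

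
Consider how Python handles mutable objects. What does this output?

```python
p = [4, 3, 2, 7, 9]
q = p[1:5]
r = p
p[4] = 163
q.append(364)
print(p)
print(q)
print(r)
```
[4, 3, 2, 7, 163]
[3, 2, 7, 9, 364]
[4, 3, 2, 7, 163]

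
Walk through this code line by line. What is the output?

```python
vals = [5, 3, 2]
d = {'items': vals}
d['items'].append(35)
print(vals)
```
[5, 3, 2, 35]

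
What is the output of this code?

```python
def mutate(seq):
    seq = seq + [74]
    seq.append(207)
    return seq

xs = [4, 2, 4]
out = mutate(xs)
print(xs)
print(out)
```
[4, 2, 4]
[4, 2, 4, 74, 207]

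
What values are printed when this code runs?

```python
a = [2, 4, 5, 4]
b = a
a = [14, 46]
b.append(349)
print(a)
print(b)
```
[14, 46]
[2, 4, 5, 4, 349]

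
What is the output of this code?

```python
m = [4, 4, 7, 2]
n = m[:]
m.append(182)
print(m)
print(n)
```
[4, 4, 7, 2, 182]
[4, 4, 7, 2]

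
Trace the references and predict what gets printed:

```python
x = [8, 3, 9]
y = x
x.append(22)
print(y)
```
[8, 3, 9, 22]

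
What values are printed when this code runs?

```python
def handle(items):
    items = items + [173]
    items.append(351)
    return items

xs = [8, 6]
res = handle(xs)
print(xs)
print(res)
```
[8, 6]
[8, 6, 173, 351]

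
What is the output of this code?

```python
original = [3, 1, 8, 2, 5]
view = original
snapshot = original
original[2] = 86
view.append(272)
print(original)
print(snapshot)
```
[3, 1, 86, 2, 5, 272]
[3, 1, 86, 2, 5, 272]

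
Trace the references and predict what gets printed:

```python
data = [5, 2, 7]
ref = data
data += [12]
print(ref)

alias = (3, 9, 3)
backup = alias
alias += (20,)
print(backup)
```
[5, 2, 7, 12]
(3, 9, 3)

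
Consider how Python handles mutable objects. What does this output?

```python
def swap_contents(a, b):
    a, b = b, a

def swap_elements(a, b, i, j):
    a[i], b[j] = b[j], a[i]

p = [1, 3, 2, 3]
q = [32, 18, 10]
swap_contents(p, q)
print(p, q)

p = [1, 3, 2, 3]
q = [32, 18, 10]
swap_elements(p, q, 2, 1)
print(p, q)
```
[1, 3, 2, 3] [32, 18, 10]
[1, 3, 18, 3] [32, 2, 10]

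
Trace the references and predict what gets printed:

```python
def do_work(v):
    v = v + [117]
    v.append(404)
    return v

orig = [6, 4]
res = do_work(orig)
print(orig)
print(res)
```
[6, 4]
[6, 4, 117, 404]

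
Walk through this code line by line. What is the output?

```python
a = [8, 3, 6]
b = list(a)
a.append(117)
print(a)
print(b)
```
[8, 3, 6, 117]
[8, 3, 6]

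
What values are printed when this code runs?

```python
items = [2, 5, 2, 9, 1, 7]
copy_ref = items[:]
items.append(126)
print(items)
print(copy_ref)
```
[2, 5, 2, 9, 1, 7, 126]
[2, 5, 2, 9, 1, 7]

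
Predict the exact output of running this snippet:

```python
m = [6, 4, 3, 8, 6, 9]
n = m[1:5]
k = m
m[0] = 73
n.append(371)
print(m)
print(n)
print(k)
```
[73, 4, 3, 8, 6, 9]
[4, 3, 8, 6, 371]
[73, 4, 3, 8, 6, 9]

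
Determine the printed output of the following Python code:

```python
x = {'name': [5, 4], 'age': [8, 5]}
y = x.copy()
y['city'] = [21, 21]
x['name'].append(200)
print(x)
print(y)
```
{'name': [5, 4, 200], 'age': [8, 5]}
{'name': [5, 4, 200], 'age': [8, 5], 'city': [21, 21]}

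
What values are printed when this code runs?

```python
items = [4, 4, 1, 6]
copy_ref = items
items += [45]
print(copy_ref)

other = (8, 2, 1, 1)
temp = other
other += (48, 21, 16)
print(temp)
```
[4, 4, 1, 6, 45]
(8, 2, 1, 1)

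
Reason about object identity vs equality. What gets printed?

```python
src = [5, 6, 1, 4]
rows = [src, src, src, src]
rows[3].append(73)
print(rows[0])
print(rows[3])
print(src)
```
[5, 6, 1, 4, 73]
[5, 6, 1, 4, 73]
[5, 6, 1, 4, 73]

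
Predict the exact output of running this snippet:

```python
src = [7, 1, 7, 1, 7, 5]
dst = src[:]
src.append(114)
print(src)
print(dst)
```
[7, 1, 7, 1, 7, 5, 114]
[7, 1, 7, 1, 7, 5]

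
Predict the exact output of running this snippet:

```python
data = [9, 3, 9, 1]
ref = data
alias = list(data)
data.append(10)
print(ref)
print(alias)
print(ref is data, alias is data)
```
[9, 3, 9, 1, 10]
[9, 3, 9, 1]
True False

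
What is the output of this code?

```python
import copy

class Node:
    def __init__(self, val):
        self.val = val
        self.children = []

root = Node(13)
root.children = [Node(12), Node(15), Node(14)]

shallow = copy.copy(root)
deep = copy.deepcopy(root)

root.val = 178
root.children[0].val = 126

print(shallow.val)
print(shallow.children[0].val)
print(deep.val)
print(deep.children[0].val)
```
13
126
13
12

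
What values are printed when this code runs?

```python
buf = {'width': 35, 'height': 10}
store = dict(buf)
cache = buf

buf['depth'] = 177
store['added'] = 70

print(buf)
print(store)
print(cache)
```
{'width': 35, 'height': 10, 'depth': 177}
{'width': 35, 'height': 10, 'added': 70}
{'width': 35, 'height': 10, 'depth': 177}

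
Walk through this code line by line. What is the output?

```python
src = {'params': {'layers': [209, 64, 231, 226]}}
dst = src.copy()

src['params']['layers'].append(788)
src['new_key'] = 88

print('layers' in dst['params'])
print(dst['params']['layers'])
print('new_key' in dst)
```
True
[209, 64, 231, 226, 788]
False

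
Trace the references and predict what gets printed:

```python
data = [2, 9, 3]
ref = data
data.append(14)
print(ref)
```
[2, 9, 3, 14]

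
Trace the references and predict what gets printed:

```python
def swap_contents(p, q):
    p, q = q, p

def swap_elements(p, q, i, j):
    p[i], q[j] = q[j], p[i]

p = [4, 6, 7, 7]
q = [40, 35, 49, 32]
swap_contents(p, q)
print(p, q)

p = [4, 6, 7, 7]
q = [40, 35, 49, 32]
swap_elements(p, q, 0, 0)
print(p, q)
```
[4, 6, 7, 7] [40, 35, 49, 32]
[40, 6, 7, 7] [4, 35, 49, 32]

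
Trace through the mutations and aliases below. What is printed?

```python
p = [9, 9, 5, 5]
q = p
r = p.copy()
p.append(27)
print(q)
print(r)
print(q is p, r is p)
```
[9, 9, 5, 5, 27]
[9, 9, 5, 5]
True False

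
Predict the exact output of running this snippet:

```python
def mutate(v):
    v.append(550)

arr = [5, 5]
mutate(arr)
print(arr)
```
[5, 5, 550]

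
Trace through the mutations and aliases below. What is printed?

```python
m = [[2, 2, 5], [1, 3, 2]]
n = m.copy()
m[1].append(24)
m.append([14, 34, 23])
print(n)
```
[[2, 2, 5], [1, 3, 2, 24]]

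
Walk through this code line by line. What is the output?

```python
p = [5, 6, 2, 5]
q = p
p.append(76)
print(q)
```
[5, 6, 2, 5, 76]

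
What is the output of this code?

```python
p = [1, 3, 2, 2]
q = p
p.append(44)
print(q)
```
[1, 3, 2, 2, 44]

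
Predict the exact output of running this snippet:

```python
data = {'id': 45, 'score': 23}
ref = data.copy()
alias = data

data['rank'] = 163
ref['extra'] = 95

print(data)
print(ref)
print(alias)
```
{'id': 45, 'score': 23, 'rank': 163}
{'id': 45, 'score': 23, 'extra': 95}
{'id': 45, 'score': 23, 'rank': 163}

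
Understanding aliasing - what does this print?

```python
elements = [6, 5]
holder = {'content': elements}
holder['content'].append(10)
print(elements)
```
[6, 5, 10]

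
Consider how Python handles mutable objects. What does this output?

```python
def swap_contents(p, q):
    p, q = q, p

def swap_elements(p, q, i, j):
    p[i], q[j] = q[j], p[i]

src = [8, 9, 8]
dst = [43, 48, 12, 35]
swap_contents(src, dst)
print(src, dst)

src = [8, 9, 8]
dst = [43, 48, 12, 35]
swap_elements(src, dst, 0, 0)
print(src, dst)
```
[8, 9, 8] [43, 48, 12, 35]
[43, 9, 8] [8, 48, 12, 35]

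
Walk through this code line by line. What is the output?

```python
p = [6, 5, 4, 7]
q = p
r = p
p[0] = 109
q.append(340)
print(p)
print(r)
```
[109, 5, 4, 7, 340]
[109, 5, 4, 7, 340]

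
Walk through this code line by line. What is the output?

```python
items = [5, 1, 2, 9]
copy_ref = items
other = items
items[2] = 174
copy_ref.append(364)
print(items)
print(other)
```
[5, 1, 174, 9, 364]
[5, 1, 174, 9, 364]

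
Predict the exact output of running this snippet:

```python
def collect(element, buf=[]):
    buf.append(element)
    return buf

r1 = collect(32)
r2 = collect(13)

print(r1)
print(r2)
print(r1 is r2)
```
[32, 13]
[32, 13]
True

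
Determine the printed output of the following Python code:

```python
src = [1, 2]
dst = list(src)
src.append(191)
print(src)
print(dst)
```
[1, 2, 191]
[1, 2]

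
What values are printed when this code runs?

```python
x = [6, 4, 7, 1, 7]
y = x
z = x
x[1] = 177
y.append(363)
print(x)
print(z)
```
[6, 177, 7, 1, 7, 363]
[6, 177, 7, 1, 7, 363]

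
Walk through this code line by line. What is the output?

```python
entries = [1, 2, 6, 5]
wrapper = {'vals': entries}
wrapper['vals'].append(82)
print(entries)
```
[1, 2, 6, 5, 82]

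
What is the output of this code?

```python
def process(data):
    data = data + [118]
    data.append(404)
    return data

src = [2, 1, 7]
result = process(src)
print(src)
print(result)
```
[2, 1, 7]
[2, 1, 7, 118, 404]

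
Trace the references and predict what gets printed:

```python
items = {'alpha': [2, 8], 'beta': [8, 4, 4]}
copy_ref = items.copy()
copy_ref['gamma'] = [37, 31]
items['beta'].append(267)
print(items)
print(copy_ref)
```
{'alpha': [2, 8], 'beta': [8, 4, 4, 267]}
{'alpha': [2, 8], 'beta': [8, 4, 4, 267], 'gamma': [37, 31]}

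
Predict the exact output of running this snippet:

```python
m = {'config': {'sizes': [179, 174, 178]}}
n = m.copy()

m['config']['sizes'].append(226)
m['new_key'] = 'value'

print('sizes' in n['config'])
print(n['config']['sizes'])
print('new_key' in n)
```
True
[179, 174, 178, 226]
False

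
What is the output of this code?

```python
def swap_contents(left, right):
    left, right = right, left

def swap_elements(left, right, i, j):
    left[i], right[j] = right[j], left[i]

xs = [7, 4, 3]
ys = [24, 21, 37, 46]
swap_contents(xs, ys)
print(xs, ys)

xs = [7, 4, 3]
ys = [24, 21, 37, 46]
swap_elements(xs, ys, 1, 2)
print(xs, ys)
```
[7, 4, 3] [24, 21, 37, 46]
[7, 37, 3] [24, 21, 4, 46]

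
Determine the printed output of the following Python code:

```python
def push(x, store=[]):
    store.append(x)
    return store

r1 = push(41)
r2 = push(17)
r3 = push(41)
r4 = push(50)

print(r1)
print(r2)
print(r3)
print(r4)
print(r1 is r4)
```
[41, 17, 41, 50]
[41, 17, 41, 50]
[41, 17, 41, 50]
[41, 17, 41, 50]
True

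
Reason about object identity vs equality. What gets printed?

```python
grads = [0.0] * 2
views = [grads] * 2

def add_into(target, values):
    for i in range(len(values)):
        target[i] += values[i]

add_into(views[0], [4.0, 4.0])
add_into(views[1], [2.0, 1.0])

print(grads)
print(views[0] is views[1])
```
[6.0, 5.0]
True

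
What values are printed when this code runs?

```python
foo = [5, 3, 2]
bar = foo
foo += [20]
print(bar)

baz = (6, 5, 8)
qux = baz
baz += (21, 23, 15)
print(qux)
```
[5, 3, 2, 20]
(6, 5, 8)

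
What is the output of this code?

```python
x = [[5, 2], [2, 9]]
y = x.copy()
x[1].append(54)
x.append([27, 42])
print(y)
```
[[5, 2], [2, 9, 54]]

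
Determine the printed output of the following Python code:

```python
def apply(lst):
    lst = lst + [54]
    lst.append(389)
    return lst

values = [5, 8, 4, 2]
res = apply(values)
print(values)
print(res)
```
[5, 8, 4, 2]
[5, 8, 4, 2, 54, 389]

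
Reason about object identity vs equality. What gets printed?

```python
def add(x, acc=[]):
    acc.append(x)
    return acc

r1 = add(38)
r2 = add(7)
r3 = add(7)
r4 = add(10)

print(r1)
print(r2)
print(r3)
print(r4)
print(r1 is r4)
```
[38, 7, 7, 10]
[38, 7, 7, 10]
[38, 7, 7, 10]
[38, 7, 7, 10]
True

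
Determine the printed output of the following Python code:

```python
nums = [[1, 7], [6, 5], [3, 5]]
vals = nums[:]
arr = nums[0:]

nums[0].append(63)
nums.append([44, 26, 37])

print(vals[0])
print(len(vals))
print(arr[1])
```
[1, 7, 63]
3
[6, 5]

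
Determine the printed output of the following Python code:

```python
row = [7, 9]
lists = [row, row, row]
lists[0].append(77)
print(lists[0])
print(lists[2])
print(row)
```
[7, 9, 77]
[7, 9, 77]
[7, 9, 77]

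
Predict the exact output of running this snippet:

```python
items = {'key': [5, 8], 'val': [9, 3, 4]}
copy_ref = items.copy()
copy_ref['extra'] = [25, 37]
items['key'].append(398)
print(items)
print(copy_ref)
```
{'key': [5, 8, 398], 'val': [9, 3, 4]}
{'key': [5, 8, 398], 'val': [9, 3, 4], 'extra': [25, 37]}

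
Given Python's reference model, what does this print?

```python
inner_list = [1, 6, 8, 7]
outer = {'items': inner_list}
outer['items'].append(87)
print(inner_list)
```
[1, 6, 8, 7, 87]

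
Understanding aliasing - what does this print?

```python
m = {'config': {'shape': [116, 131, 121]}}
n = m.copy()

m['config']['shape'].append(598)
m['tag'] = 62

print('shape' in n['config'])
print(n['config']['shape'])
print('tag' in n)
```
True
[116, 131, 121, 598]
False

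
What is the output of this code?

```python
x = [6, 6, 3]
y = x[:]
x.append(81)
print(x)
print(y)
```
[6, 6, 3, 81]
[6, 6, 3]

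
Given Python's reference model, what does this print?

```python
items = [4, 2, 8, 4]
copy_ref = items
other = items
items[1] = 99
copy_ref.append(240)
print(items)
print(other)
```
[4, 99, 8, 4, 240]
[4, 99, 8, 4, 240]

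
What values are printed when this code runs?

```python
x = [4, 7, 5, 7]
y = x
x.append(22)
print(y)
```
[4, 7, 5, 7, 22]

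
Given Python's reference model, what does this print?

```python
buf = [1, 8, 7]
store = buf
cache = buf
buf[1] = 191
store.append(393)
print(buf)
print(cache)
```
[1, 191, 7, 393]
[1, 191, 7, 393]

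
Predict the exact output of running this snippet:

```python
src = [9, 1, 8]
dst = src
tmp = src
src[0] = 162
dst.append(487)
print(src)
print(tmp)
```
[162, 1, 8, 487]
[162, 1, 8, 487]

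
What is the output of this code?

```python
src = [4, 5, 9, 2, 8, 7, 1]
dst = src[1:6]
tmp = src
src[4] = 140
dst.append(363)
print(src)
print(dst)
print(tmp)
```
[4, 5, 9, 2, 140, 7, 1]
[5, 9, 2, 8, 7, 363]
[4, 5, 9, 2, 140, 7, 1]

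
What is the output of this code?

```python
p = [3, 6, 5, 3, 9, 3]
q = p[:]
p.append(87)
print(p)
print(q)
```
[3, 6, 5, 3, 9, 3, 87]
[3, 6, 5, 3, 9, 3]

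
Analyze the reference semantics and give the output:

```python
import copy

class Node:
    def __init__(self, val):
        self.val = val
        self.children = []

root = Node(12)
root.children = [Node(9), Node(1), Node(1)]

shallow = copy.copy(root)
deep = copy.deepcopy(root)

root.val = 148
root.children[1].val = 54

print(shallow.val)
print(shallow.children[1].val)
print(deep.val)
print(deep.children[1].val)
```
12
54
12
1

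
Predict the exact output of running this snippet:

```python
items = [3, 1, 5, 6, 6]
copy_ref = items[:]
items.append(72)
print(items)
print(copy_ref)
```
[3, 1, 5, 6, 6, 72]
[3, 1, 5, 6, 6]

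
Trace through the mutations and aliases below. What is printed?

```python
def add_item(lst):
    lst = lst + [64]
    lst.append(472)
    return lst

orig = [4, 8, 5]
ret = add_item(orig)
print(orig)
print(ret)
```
[4, 8, 5]
[4, 8, 5, 64, 472]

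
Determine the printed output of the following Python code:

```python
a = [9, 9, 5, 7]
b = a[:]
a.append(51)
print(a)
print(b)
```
[9, 9, 5, 7, 51]
[9, 9, 5, 7]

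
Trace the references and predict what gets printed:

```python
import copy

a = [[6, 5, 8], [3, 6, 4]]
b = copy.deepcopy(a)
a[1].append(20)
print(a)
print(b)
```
[[6, 5, 8], [3, 6, 4, 20]]
[[6, 5, 8], [3, 6, 4]]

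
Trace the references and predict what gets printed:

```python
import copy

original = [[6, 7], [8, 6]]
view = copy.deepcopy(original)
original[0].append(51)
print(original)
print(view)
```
[[6, 7, 51], [8, 6]]
[[6, 7], [8, 6]]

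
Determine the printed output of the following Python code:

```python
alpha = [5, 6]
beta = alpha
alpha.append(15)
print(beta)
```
[5, 6, 15]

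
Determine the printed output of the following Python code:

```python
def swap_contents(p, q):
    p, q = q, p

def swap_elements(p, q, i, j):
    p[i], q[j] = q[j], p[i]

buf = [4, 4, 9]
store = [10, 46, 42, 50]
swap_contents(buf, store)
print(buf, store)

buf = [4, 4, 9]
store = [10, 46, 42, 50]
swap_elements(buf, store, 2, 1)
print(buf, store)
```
[4, 4, 9] [10, 46, 42, 50]
[4, 4, 46] [10, 9, 42, 50]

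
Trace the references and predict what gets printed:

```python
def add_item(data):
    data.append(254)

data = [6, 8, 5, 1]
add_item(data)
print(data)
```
[6, 8, 5, 1, 254]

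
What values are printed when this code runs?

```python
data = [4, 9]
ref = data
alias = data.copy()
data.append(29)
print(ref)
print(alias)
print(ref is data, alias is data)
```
[4, 9, 29]
[4, 9]
True False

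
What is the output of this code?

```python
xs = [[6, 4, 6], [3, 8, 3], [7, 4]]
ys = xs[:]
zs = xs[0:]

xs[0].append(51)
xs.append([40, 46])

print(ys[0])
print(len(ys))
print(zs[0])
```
[6, 4, 6, 51]
3
[6, 4, 6, 51]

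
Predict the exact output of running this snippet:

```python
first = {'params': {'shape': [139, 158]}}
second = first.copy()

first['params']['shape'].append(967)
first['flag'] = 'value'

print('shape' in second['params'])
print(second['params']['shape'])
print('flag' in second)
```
True
[139, 158, 967]
False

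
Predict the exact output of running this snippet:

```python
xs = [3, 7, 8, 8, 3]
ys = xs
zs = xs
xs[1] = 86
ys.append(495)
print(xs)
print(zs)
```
[3, 86, 8, 8, 3, 495]
[3, 86, 8, 8, 3, 495]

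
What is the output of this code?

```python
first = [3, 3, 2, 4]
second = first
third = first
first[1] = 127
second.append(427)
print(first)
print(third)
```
[3, 127, 2, 4, 427]
[3, 127, 2, 4, 427]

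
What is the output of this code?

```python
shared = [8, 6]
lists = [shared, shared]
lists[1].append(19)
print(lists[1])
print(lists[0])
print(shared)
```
[8, 6, 19]
[8, 6, 19]
[8, 6, 19]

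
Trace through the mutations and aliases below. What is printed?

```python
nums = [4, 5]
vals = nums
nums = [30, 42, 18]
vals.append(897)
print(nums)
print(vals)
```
[30, 42, 18]
[4, 5, 897]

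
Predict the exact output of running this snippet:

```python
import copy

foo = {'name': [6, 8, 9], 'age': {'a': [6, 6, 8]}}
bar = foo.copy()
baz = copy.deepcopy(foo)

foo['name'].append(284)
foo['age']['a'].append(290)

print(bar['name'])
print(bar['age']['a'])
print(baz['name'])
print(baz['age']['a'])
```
[6, 8, 9, 284]
[6, 6, 8, 290]
[6, 8, 9]
[6, 6, 8]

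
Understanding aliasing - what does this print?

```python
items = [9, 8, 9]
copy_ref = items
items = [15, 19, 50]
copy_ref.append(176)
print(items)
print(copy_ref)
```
[15, 19, 50]
[9, 8, 9, 176]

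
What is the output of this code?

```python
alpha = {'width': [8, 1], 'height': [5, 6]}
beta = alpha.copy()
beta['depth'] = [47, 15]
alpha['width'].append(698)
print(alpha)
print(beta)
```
{'width': [8, 1, 698], 'height': [5, 6]}
{'width': [8, 1, 698], 'height': [5, 6], 'depth': [47, 15]}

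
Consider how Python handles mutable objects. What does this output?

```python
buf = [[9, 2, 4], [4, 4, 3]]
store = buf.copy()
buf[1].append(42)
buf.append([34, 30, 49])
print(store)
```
[[9, 2, 4], [4, 4, 3, 42]]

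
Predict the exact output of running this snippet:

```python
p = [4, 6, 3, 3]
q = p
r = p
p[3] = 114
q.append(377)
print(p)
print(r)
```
[4, 6, 3, 114, 377]
[4, 6, 3, 114, 377]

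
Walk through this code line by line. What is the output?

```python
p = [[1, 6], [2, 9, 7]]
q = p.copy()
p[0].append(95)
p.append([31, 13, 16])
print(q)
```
[[1, 6, 95], [2, 9, 7]]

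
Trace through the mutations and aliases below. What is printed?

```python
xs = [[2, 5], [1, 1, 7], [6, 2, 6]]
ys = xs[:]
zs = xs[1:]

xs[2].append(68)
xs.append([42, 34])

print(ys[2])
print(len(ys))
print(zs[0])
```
[6, 2, 6, 68]
3
[1, 1, 7]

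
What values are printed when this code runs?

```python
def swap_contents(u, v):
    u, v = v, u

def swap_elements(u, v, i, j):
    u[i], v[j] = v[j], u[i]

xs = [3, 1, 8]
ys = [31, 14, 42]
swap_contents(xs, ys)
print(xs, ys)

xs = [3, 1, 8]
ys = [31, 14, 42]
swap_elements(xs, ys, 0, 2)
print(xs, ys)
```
[3, 1, 8] [31, 14, 42]
[42, 1, 8] [31, 14, 3]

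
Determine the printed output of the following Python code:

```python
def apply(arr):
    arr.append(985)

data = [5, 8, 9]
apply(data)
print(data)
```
[5, 8, 9, 985]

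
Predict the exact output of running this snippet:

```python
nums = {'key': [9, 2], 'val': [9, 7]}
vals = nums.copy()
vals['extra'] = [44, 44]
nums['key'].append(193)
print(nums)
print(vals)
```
{'key': [9, 2, 193], 'val': [9, 7]}
{'key': [9, 2, 193], 'val': [9, 7], 'extra': [44, 44]}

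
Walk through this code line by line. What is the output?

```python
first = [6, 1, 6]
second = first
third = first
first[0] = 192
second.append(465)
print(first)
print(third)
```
[192, 1, 6, 465]
[192, 1, 6, 465]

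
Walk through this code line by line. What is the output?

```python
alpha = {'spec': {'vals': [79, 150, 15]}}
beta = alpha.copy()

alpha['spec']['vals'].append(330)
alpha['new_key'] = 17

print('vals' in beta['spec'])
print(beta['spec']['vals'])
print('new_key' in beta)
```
True
[79, 150, 15, 330]
False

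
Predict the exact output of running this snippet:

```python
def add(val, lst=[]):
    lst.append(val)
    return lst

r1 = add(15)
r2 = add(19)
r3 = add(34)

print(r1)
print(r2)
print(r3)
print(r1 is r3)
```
[15, 19, 34]
[15, 19, 34]
[15, 19, 34]
True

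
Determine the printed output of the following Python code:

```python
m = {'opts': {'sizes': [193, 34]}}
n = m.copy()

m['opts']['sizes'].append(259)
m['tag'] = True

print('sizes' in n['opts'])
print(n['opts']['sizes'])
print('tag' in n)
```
True
[193, 34, 259]
False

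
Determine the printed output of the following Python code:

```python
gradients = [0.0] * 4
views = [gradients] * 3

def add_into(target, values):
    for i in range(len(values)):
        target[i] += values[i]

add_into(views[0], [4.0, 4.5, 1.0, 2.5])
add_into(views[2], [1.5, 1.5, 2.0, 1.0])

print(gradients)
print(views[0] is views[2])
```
[5.5, 6.0, 3.0, 3.5]
True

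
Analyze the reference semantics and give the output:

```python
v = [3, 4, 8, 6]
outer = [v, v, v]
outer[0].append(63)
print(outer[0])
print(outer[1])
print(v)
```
[3, 4, 8, 6, 63]
[3, 4, 8, 6, 63]
[3, 4, 8, 6, 63]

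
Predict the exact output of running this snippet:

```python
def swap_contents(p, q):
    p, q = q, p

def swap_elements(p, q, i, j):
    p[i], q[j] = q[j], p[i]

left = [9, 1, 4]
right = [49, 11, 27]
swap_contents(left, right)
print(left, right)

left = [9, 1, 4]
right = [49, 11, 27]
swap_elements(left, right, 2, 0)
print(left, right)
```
[9, 1, 4] [49, 11, 27]
[9, 1, 49] [4, 11, 27]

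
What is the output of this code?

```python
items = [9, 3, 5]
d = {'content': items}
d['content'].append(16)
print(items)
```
[9, 3, 5, 16]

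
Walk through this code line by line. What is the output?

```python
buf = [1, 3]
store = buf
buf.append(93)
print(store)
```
[1, 3, 93]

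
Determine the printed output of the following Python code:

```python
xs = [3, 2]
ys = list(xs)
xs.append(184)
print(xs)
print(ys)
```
[3, 2, 184]
[3, 2]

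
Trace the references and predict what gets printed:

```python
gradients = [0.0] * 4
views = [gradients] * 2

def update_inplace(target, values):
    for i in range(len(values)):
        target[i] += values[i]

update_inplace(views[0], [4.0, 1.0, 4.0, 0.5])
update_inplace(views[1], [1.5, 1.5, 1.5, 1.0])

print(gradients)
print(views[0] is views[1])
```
[5.5, 2.5, 5.5, 1.5]
True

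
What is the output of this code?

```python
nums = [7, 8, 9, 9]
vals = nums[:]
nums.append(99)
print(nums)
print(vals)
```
[7, 8, 9, 9, 99]
[7, 8, 9, 9]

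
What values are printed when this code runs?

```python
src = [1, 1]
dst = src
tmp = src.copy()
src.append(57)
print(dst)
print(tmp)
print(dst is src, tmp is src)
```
[1, 1, 57]
[1, 1]
True False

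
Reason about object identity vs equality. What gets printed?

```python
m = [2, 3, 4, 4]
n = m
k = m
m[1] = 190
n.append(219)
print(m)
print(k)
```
[2, 190, 4, 4, 219]
[2, 190, 4, 4, 219]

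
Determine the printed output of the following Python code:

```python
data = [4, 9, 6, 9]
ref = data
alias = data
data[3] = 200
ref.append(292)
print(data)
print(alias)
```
[4, 9, 6, 200, 292]
[4, 9, 6, 200, 292]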